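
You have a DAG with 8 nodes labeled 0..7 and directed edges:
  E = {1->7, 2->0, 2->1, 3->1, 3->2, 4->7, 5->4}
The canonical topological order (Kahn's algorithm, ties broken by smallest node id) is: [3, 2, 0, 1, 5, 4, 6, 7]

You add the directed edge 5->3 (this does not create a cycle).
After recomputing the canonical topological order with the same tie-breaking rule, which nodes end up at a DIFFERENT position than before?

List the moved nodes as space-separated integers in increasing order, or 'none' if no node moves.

Old toposort: [3, 2, 0, 1, 5, 4, 6, 7]
Added edge 5->3
Recompute Kahn (smallest-id tiebreak):
  initial in-degrees: [1, 2, 1, 1, 1, 0, 0, 2]
  ready (indeg=0): [5, 6]
  pop 5: indeg[3]->0; indeg[4]->0 | ready=[3, 4, 6] | order so far=[5]
  pop 3: indeg[1]->1; indeg[2]->0 | ready=[2, 4, 6] | order so far=[5, 3]
  pop 2: indeg[0]->0; indeg[1]->0 | ready=[0, 1, 4, 6] | order so far=[5, 3, 2]
  pop 0: no out-edges | ready=[1, 4, 6] | order so far=[5, 3, 2, 0]
  pop 1: indeg[7]->1 | ready=[4, 6] | order so far=[5, 3, 2, 0, 1]
  pop 4: indeg[7]->0 | ready=[6, 7] | order so far=[5, 3, 2, 0, 1, 4]
  pop 6: no out-edges | ready=[7] | order so far=[5, 3, 2, 0, 1, 4, 6]
  pop 7: no out-edges | ready=[] | order so far=[5, 3, 2, 0, 1, 4, 6, 7]
New canonical toposort: [5, 3, 2, 0, 1, 4, 6, 7]
Compare positions:
  Node 0: index 2 -> 3 (moved)
  Node 1: index 3 -> 4 (moved)
  Node 2: index 1 -> 2 (moved)
  Node 3: index 0 -> 1 (moved)
  Node 4: index 5 -> 5 (same)
  Node 5: index 4 -> 0 (moved)
  Node 6: index 6 -> 6 (same)
  Node 7: index 7 -> 7 (same)
Nodes that changed position: 0 1 2 3 5

Answer: 0 1 2 3 5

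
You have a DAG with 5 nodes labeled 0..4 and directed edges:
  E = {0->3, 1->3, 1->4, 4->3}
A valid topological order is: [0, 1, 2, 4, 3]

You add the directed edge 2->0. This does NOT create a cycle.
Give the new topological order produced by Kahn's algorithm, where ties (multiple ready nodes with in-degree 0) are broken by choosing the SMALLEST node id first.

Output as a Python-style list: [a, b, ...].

Old toposort: [0, 1, 2, 4, 3]
Added edge: 2->0
Position of 2 (2) > position of 0 (0). Must reorder: 2 must now come before 0.
Run Kahn's algorithm (break ties by smallest node id):
  initial in-degrees: [1, 0, 0, 3, 1]
  ready (indeg=0): [1, 2]
  pop 1: indeg[3]->2; indeg[4]->0 | ready=[2, 4] | order so far=[1]
  pop 2: indeg[0]->0 | ready=[0, 4] | order so far=[1, 2]
  pop 0: indeg[3]->1 | ready=[4] | order so far=[1, 2, 0]
  pop 4: indeg[3]->0 | ready=[3] | order so far=[1, 2, 0, 4]
  pop 3: no out-edges | ready=[] | order so far=[1, 2, 0, 4, 3]
  Result: [1, 2, 0, 4, 3]

Answer: [1, 2, 0, 4, 3]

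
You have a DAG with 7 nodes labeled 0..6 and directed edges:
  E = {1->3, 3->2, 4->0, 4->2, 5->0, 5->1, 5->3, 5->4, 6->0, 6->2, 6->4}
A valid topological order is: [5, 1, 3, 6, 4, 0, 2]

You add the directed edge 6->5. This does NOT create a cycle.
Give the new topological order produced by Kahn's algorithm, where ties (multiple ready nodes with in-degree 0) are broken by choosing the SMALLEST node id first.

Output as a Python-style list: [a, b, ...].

Old toposort: [5, 1, 3, 6, 4, 0, 2]
Added edge: 6->5
Position of 6 (3) > position of 5 (0). Must reorder: 6 must now come before 5.
Run Kahn's algorithm (break ties by smallest node id):
  initial in-degrees: [3, 1, 3, 2, 2, 1, 0]
  ready (indeg=0): [6]
  pop 6: indeg[0]->2; indeg[2]->2; indeg[4]->1; indeg[5]->0 | ready=[5] | order so far=[6]
  pop 5: indeg[0]->1; indeg[1]->0; indeg[3]->1; indeg[4]->0 | ready=[1, 4] | order so far=[6, 5]
  pop 1: indeg[3]->0 | ready=[3, 4] | order so far=[6, 5, 1]
  pop 3: indeg[2]->1 | ready=[4] | order so far=[6, 5, 1, 3]
  pop 4: indeg[0]->0; indeg[2]->0 | ready=[0, 2] | order so far=[6, 5, 1, 3, 4]
  pop 0: no out-edges | ready=[2] | order so far=[6, 5, 1, 3, 4, 0]
  pop 2: no out-edges | ready=[] | order so far=[6, 5, 1, 3, 4, 0, 2]
  Result: [6, 5, 1, 3, 4, 0, 2]

Answer: [6, 5, 1, 3, 4, 0, 2]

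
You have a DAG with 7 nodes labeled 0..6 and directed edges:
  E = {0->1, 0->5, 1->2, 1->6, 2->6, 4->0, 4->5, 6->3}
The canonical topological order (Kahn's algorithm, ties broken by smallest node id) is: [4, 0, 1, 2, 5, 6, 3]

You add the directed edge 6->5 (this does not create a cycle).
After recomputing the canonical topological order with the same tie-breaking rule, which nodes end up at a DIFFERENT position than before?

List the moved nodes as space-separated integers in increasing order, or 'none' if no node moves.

Old toposort: [4, 0, 1, 2, 5, 6, 3]
Added edge 6->5
Recompute Kahn (smallest-id tiebreak):
  initial in-degrees: [1, 1, 1, 1, 0, 3, 2]
  ready (indeg=0): [4]
  pop 4: indeg[0]->0; indeg[5]->2 | ready=[0] | order so far=[4]
  pop 0: indeg[1]->0; indeg[5]->1 | ready=[1] | order so far=[4, 0]
  pop 1: indeg[2]->0; indeg[6]->1 | ready=[2] | order so far=[4, 0, 1]
  pop 2: indeg[6]->0 | ready=[6] | order so far=[4, 0, 1, 2]
  pop 6: indeg[3]->0; indeg[5]->0 | ready=[3, 5] | order so far=[4, 0, 1, 2, 6]
  pop 3: no out-edges | ready=[5] | order so far=[4, 0, 1, 2, 6, 3]
  pop 5: no out-edges | ready=[] | order so far=[4, 0, 1, 2, 6, 3, 5]
New canonical toposort: [4, 0, 1, 2, 6, 3, 5]
Compare positions:
  Node 0: index 1 -> 1 (same)
  Node 1: index 2 -> 2 (same)
  Node 2: index 3 -> 3 (same)
  Node 3: index 6 -> 5 (moved)
  Node 4: index 0 -> 0 (same)
  Node 5: index 4 -> 6 (moved)
  Node 6: index 5 -> 4 (moved)
Nodes that changed position: 3 5 6

Answer: 3 5 6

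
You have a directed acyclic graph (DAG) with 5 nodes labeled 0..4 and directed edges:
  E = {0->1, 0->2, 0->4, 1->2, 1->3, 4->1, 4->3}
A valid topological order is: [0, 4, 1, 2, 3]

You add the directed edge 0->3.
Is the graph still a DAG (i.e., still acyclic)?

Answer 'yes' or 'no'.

Answer: yes

Derivation:
Given toposort: [0, 4, 1, 2, 3]
Position of 0: index 0; position of 3: index 4
New edge 0->3: forward
Forward edge: respects the existing order. Still a DAG, same toposort still valid.
Still a DAG? yes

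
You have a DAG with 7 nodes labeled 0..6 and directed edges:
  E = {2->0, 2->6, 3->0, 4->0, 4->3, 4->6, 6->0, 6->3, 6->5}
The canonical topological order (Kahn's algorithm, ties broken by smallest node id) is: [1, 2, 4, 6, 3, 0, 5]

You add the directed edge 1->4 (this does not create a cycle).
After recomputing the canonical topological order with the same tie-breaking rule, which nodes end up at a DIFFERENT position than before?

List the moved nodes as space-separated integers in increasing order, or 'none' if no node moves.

Old toposort: [1, 2, 4, 6, 3, 0, 5]
Added edge 1->4
Recompute Kahn (smallest-id tiebreak):
  initial in-degrees: [4, 0, 0, 2, 1, 1, 2]
  ready (indeg=0): [1, 2]
  pop 1: indeg[4]->0 | ready=[2, 4] | order so far=[1]
  pop 2: indeg[0]->3; indeg[6]->1 | ready=[4] | order so far=[1, 2]
  pop 4: indeg[0]->2; indeg[3]->1; indeg[6]->0 | ready=[6] | order so far=[1, 2, 4]
  pop 6: indeg[0]->1; indeg[3]->0; indeg[5]->0 | ready=[3, 5] | order so far=[1, 2, 4, 6]
  pop 3: indeg[0]->0 | ready=[0, 5] | order so far=[1, 2, 4, 6, 3]
  pop 0: no out-edges | ready=[5] | order so far=[1, 2, 4, 6, 3, 0]
  pop 5: no out-edges | ready=[] | order so far=[1, 2, 4, 6, 3, 0, 5]
New canonical toposort: [1, 2, 4, 6, 3, 0, 5]
Compare positions:
  Node 0: index 5 -> 5 (same)
  Node 1: index 0 -> 0 (same)
  Node 2: index 1 -> 1 (same)
  Node 3: index 4 -> 4 (same)
  Node 4: index 2 -> 2 (same)
  Node 5: index 6 -> 6 (same)
  Node 6: index 3 -> 3 (same)
Nodes that changed position: none

Answer: none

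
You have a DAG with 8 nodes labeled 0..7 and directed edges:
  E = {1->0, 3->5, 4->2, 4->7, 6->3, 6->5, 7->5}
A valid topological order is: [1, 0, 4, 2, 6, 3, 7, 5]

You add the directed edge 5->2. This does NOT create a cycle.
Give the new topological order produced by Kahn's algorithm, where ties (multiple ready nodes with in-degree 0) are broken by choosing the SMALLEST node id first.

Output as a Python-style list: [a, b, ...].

Old toposort: [1, 0, 4, 2, 6, 3, 7, 5]
Added edge: 5->2
Position of 5 (7) > position of 2 (3). Must reorder: 5 must now come before 2.
Run Kahn's algorithm (break ties by smallest node id):
  initial in-degrees: [1, 0, 2, 1, 0, 3, 0, 1]
  ready (indeg=0): [1, 4, 6]
  pop 1: indeg[0]->0 | ready=[0, 4, 6] | order so far=[1]
  pop 0: no out-edges | ready=[4, 6] | order so far=[1, 0]
  pop 4: indeg[2]->1; indeg[7]->0 | ready=[6, 7] | order so far=[1, 0, 4]
  pop 6: indeg[3]->0; indeg[5]->2 | ready=[3, 7] | order so far=[1, 0, 4, 6]
  pop 3: indeg[5]->1 | ready=[7] | order so far=[1, 0, 4, 6, 3]
  pop 7: indeg[5]->0 | ready=[5] | order so far=[1, 0, 4, 6, 3, 7]
  pop 5: indeg[2]->0 | ready=[2] | order so far=[1, 0, 4, 6, 3, 7, 5]
  pop 2: no out-edges | ready=[] | order so far=[1, 0, 4, 6, 3, 7, 5, 2]
  Result: [1, 0, 4, 6, 3, 7, 5, 2]

Answer: [1, 0, 4, 6, 3, 7, 5, 2]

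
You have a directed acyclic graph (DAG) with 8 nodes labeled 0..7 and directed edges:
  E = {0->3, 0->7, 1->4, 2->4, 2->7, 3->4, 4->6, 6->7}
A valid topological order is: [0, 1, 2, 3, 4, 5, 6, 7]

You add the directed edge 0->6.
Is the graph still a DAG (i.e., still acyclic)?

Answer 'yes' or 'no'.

Given toposort: [0, 1, 2, 3, 4, 5, 6, 7]
Position of 0: index 0; position of 6: index 6
New edge 0->6: forward
Forward edge: respects the existing order. Still a DAG, same toposort still valid.
Still a DAG? yes

Answer: yes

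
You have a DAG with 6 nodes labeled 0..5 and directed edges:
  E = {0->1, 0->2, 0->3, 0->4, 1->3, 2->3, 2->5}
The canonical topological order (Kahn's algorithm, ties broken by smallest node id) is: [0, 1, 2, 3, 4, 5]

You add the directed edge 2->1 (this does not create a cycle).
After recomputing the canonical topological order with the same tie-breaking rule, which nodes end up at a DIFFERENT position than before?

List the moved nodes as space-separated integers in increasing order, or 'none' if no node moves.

Answer: 1 2

Derivation:
Old toposort: [0, 1, 2, 3, 4, 5]
Added edge 2->1
Recompute Kahn (smallest-id tiebreak):
  initial in-degrees: [0, 2, 1, 3, 1, 1]
  ready (indeg=0): [0]
  pop 0: indeg[1]->1; indeg[2]->0; indeg[3]->2; indeg[4]->0 | ready=[2, 4] | order so far=[0]
  pop 2: indeg[1]->0; indeg[3]->1; indeg[5]->0 | ready=[1, 4, 5] | order so far=[0, 2]
  pop 1: indeg[3]->0 | ready=[3, 4, 5] | order so far=[0, 2, 1]
  pop 3: no out-edges | ready=[4, 5] | order so far=[0, 2, 1, 3]
  pop 4: no out-edges | ready=[5] | order so far=[0, 2, 1, 3, 4]
  pop 5: no out-edges | ready=[] | order so far=[0, 2, 1, 3, 4, 5]
New canonical toposort: [0, 2, 1, 3, 4, 5]
Compare positions:
  Node 0: index 0 -> 0 (same)
  Node 1: index 1 -> 2 (moved)
  Node 2: index 2 -> 1 (moved)
  Node 3: index 3 -> 3 (same)
  Node 4: index 4 -> 4 (same)
  Node 5: index 5 -> 5 (same)
Nodes that changed position: 1 2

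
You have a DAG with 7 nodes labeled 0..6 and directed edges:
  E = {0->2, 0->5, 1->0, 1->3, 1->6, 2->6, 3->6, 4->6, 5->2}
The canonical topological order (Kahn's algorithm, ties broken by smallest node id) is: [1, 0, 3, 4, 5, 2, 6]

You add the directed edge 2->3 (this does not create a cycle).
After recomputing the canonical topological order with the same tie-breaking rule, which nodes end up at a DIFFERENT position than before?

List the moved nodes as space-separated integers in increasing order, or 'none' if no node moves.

Old toposort: [1, 0, 3, 4, 5, 2, 6]
Added edge 2->3
Recompute Kahn (smallest-id tiebreak):
  initial in-degrees: [1, 0, 2, 2, 0, 1, 4]
  ready (indeg=0): [1, 4]
  pop 1: indeg[0]->0; indeg[3]->1; indeg[6]->3 | ready=[0, 4] | order so far=[1]
  pop 0: indeg[2]->1; indeg[5]->0 | ready=[4, 5] | order so far=[1, 0]
  pop 4: indeg[6]->2 | ready=[5] | order so far=[1, 0, 4]
  pop 5: indeg[2]->0 | ready=[2] | order so far=[1, 0, 4, 5]
  pop 2: indeg[3]->0; indeg[6]->1 | ready=[3] | order so far=[1, 0, 4, 5, 2]
  pop 3: indeg[6]->0 | ready=[6] | order so far=[1, 0, 4, 5, 2, 3]
  pop 6: no out-edges | ready=[] | order so far=[1, 0, 4, 5, 2, 3, 6]
New canonical toposort: [1, 0, 4, 5, 2, 3, 6]
Compare positions:
  Node 0: index 1 -> 1 (same)
  Node 1: index 0 -> 0 (same)
  Node 2: index 5 -> 4 (moved)
  Node 3: index 2 -> 5 (moved)
  Node 4: index 3 -> 2 (moved)
  Node 5: index 4 -> 3 (moved)
  Node 6: index 6 -> 6 (same)
Nodes that changed position: 2 3 4 5

Answer: 2 3 4 5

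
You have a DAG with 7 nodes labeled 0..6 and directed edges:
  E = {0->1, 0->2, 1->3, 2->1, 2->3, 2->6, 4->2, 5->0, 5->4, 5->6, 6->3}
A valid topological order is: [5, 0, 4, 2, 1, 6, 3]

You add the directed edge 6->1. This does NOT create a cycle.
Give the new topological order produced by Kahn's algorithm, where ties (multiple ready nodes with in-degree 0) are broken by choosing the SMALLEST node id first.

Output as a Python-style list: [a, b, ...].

Old toposort: [5, 0, 4, 2, 1, 6, 3]
Added edge: 6->1
Position of 6 (5) > position of 1 (4). Must reorder: 6 must now come before 1.
Run Kahn's algorithm (break ties by smallest node id):
  initial in-degrees: [1, 3, 2, 3, 1, 0, 2]
  ready (indeg=0): [5]
  pop 5: indeg[0]->0; indeg[4]->0; indeg[6]->1 | ready=[0, 4] | order so far=[5]
  pop 0: indeg[1]->2; indeg[2]->1 | ready=[4] | order so far=[5, 0]
  pop 4: indeg[2]->0 | ready=[2] | order so far=[5, 0, 4]
  pop 2: indeg[1]->1; indeg[3]->2; indeg[6]->0 | ready=[6] | order so far=[5, 0, 4, 2]
  pop 6: indeg[1]->0; indeg[3]->1 | ready=[1] | order so far=[5, 0, 4, 2, 6]
  pop 1: indeg[3]->0 | ready=[3] | order so far=[5, 0, 4, 2, 6, 1]
  pop 3: no out-edges | ready=[] | order so far=[5, 0, 4, 2, 6, 1, 3]
  Result: [5, 0, 4, 2, 6, 1, 3]

Answer: [5, 0, 4, 2, 6, 1, 3]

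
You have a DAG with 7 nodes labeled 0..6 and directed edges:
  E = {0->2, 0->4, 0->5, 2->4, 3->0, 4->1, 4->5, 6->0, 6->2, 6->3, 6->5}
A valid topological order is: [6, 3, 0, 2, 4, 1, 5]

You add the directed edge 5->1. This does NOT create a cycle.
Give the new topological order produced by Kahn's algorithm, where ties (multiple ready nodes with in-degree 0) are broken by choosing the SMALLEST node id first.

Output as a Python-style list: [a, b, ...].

Answer: [6, 3, 0, 2, 4, 5, 1]

Derivation:
Old toposort: [6, 3, 0, 2, 4, 1, 5]
Added edge: 5->1
Position of 5 (6) > position of 1 (5). Must reorder: 5 must now come before 1.
Run Kahn's algorithm (break ties by smallest node id):
  initial in-degrees: [2, 2, 2, 1, 2, 3, 0]
  ready (indeg=0): [6]
  pop 6: indeg[0]->1; indeg[2]->1; indeg[3]->0; indeg[5]->2 | ready=[3] | order so far=[6]
  pop 3: indeg[0]->0 | ready=[0] | order so far=[6, 3]
  pop 0: indeg[2]->0; indeg[4]->1; indeg[5]->1 | ready=[2] | order so far=[6, 3, 0]
  pop 2: indeg[4]->0 | ready=[4] | order so far=[6, 3, 0, 2]
  pop 4: indeg[1]->1; indeg[5]->0 | ready=[5] | order so far=[6, 3, 0, 2, 4]
  pop 5: indeg[1]->0 | ready=[1] | order so far=[6, 3, 0, 2, 4, 5]
  pop 1: no out-edges | ready=[] | order so far=[6, 3, 0, 2, 4, 5, 1]
  Result: [6, 3, 0, 2, 4, 5, 1]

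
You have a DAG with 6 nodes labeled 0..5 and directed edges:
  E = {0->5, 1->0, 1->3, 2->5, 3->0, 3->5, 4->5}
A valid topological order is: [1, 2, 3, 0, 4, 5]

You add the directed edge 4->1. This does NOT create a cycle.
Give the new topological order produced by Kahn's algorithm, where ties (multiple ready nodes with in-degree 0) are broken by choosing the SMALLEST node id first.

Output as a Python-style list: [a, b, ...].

Old toposort: [1, 2, 3, 0, 4, 5]
Added edge: 4->1
Position of 4 (4) > position of 1 (0). Must reorder: 4 must now come before 1.
Run Kahn's algorithm (break ties by smallest node id):
  initial in-degrees: [2, 1, 0, 1, 0, 4]
  ready (indeg=0): [2, 4]
  pop 2: indeg[5]->3 | ready=[4] | order so far=[2]
  pop 4: indeg[1]->0; indeg[5]->2 | ready=[1] | order so far=[2, 4]
  pop 1: indeg[0]->1; indeg[3]->0 | ready=[3] | order so far=[2, 4, 1]
  pop 3: indeg[0]->0; indeg[5]->1 | ready=[0] | order so far=[2, 4, 1, 3]
  pop 0: indeg[5]->0 | ready=[5] | order so far=[2, 4, 1, 3, 0]
  pop 5: no out-edges | ready=[] | order so far=[2, 4, 1, 3, 0, 5]
  Result: [2, 4, 1, 3, 0, 5]

Answer: [2, 4, 1, 3, 0, 5]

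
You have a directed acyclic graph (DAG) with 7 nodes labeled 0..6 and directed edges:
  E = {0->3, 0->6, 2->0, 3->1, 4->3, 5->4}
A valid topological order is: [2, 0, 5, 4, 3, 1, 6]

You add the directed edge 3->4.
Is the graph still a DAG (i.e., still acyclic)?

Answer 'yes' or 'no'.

Answer: no

Derivation:
Given toposort: [2, 0, 5, 4, 3, 1, 6]
Position of 3: index 4; position of 4: index 3
New edge 3->4: backward (u after v in old order)
Backward edge: old toposort is now invalid. Check if this creates a cycle.
Does 4 already reach 3? Reachable from 4: [1, 3, 4]. YES -> cycle!
Still a DAG? no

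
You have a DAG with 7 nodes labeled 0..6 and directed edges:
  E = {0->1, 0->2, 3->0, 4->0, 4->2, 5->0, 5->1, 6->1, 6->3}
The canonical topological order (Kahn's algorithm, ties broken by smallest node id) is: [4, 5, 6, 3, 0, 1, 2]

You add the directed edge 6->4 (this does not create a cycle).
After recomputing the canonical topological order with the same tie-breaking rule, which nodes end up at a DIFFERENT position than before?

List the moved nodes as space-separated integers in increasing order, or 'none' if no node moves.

Answer: 3 4 5 6

Derivation:
Old toposort: [4, 5, 6, 3, 0, 1, 2]
Added edge 6->4
Recompute Kahn (smallest-id tiebreak):
  initial in-degrees: [3, 3, 2, 1, 1, 0, 0]
  ready (indeg=0): [5, 6]
  pop 5: indeg[0]->2; indeg[1]->2 | ready=[6] | order so far=[5]
  pop 6: indeg[1]->1; indeg[3]->0; indeg[4]->0 | ready=[3, 4] | order so far=[5, 6]
  pop 3: indeg[0]->1 | ready=[4] | order so far=[5, 6, 3]
  pop 4: indeg[0]->0; indeg[2]->1 | ready=[0] | order so far=[5, 6, 3, 4]
  pop 0: indeg[1]->0; indeg[2]->0 | ready=[1, 2] | order so far=[5, 6, 3, 4, 0]
  pop 1: no out-edges | ready=[2] | order so far=[5, 6, 3, 4, 0, 1]
  pop 2: no out-edges | ready=[] | order so far=[5, 6, 3, 4, 0, 1, 2]
New canonical toposort: [5, 6, 3, 4, 0, 1, 2]
Compare positions:
  Node 0: index 4 -> 4 (same)
  Node 1: index 5 -> 5 (same)
  Node 2: index 6 -> 6 (same)
  Node 3: index 3 -> 2 (moved)
  Node 4: index 0 -> 3 (moved)
  Node 5: index 1 -> 0 (moved)
  Node 6: index 2 -> 1 (moved)
Nodes that changed position: 3 4 5 6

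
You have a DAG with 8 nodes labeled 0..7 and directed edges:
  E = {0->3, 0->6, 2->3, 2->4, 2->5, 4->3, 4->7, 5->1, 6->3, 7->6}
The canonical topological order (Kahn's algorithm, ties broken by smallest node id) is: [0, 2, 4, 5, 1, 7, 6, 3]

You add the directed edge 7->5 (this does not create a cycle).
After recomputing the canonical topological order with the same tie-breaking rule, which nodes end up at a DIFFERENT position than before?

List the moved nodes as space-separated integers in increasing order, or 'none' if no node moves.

Answer: 1 5 7

Derivation:
Old toposort: [0, 2, 4, 5, 1, 7, 6, 3]
Added edge 7->5
Recompute Kahn (smallest-id tiebreak):
  initial in-degrees: [0, 1, 0, 4, 1, 2, 2, 1]
  ready (indeg=0): [0, 2]
  pop 0: indeg[3]->3; indeg[6]->1 | ready=[2] | order so far=[0]
  pop 2: indeg[3]->2; indeg[4]->0; indeg[5]->1 | ready=[4] | order so far=[0, 2]
  pop 4: indeg[3]->1; indeg[7]->0 | ready=[7] | order so far=[0, 2, 4]
  pop 7: indeg[5]->0; indeg[6]->0 | ready=[5, 6] | order so far=[0, 2, 4, 7]
  pop 5: indeg[1]->0 | ready=[1, 6] | order so far=[0, 2, 4, 7, 5]
  pop 1: no out-edges | ready=[6] | order so far=[0, 2, 4, 7, 5, 1]
  pop 6: indeg[3]->0 | ready=[3] | order so far=[0, 2, 4, 7, 5, 1, 6]
  pop 3: no out-edges | ready=[] | order so far=[0, 2, 4, 7, 5, 1, 6, 3]
New canonical toposort: [0, 2, 4, 7, 5, 1, 6, 3]
Compare positions:
  Node 0: index 0 -> 0 (same)
  Node 1: index 4 -> 5 (moved)
  Node 2: index 1 -> 1 (same)
  Node 3: index 7 -> 7 (same)
  Node 4: index 2 -> 2 (same)
  Node 5: index 3 -> 4 (moved)
  Node 6: index 6 -> 6 (same)
  Node 7: index 5 -> 3 (moved)
Nodes that changed position: 1 5 7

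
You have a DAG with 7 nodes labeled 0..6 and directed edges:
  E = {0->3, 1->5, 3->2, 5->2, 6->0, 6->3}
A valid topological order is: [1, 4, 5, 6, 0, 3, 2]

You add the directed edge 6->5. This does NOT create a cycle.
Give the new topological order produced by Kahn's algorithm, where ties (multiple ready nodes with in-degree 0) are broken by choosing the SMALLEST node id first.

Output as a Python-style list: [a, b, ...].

Answer: [1, 4, 6, 0, 3, 5, 2]

Derivation:
Old toposort: [1, 4, 5, 6, 0, 3, 2]
Added edge: 6->5
Position of 6 (3) > position of 5 (2). Must reorder: 6 must now come before 5.
Run Kahn's algorithm (break ties by smallest node id):
  initial in-degrees: [1, 0, 2, 2, 0, 2, 0]
  ready (indeg=0): [1, 4, 6]
  pop 1: indeg[5]->1 | ready=[4, 6] | order so far=[1]
  pop 4: no out-edges | ready=[6] | order so far=[1, 4]
  pop 6: indeg[0]->0; indeg[3]->1; indeg[5]->0 | ready=[0, 5] | order so far=[1, 4, 6]
  pop 0: indeg[3]->0 | ready=[3, 5] | order so far=[1, 4, 6, 0]
  pop 3: indeg[2]->1 | ready=[5] | order so far=[1, 4, 6, 0, 3]
  pop 5: indeg[2]->0 | ready=[2] | order so far=[1, 4, 6, 0, 3, 5]
  pop 2: no out-edges | ready=[] | order so far=[1, 4, 6, 0, 3, 5, 2]
  Result: [1, 4, 6, 0, 3, 5, 2]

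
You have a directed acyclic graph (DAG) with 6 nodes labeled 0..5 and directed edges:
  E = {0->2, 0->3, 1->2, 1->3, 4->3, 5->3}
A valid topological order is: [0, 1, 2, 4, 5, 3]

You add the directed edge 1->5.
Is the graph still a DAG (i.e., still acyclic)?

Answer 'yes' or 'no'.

Answer: yes

Derivation:
Given toposort: [0, 1, 2, 4, 5, 3]
Position of 1: index 1; position of 5: index 4
New edge 1->5: forward
Forward edge: respects the existing order. Still a DAG, same toposort still valid.
Still a DAG? yes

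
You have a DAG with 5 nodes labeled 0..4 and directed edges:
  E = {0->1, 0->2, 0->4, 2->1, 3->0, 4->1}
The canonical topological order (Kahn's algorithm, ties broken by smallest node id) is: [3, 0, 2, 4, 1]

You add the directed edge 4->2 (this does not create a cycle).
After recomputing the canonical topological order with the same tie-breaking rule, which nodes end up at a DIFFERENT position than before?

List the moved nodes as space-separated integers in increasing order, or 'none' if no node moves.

Old toposort: [3, 0, 2, 4, 1]
Added edge 4->2
Recompute Kahn (smallest-id tiebreak):
  initial in-degrees: [1, 3, 2, 0, 1]
  ready (indeg=0): [3]
  pop 3: indeg[0]->0 | ready=[0] | order so far=[3]
  pop 0: indeg[1]->2; indeg[2]->1; indeg[4]->0 | ready=[4] | order so far=[3, 0]
  pop 4: indeg[1]->1; indeg[2]->0 | ready=[2] | order so far=[3, 0, 4]
  pop 2: indeg[1]->0 | ready=[1] | order so far=[3, 0, 4, 2]
  pop 1: no out-edges | ready=[] | order so far=[3, 0, 4, 2, 1]
New canonical toposort: [3, 0, 4, 2, 1]
Compare positions:
  Node 0: index 1 -> 1 (same)
  Node 1: index 4 -> 4 (same)
  Node 2: index 2 -> 3 (moved)
  Node 3: index 0 -> 0 (same)
  Node 4: index 3 -> 2 (moved)
Nodes that changed position: 2 4

Answer: 2 4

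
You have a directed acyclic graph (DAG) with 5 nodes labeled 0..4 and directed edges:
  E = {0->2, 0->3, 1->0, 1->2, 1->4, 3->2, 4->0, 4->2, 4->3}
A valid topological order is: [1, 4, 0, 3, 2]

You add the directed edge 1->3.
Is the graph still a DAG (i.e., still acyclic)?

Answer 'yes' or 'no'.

Given toposort: [1, 4, 0, 3, 2]
Position of 1: index 0; position of 3: index 3
New edge 1->3: forward
Forward edge: respects the existing order. Still a DAG, same toposort still valid.
Still a DAG? yes

Answer: yes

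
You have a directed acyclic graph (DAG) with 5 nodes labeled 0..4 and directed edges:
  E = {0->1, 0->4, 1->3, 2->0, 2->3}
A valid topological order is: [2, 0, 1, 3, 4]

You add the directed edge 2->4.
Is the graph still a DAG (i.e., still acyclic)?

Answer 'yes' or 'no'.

Given toposort: [2, 0, 1, 3, 4]
Position of 2: index 0; position of 4: index 4
New edge 2->4: forward
Forward edge: respects the existing order. Still a DAG, same toposort still valid.
Still a DAG? yes

Answer: yes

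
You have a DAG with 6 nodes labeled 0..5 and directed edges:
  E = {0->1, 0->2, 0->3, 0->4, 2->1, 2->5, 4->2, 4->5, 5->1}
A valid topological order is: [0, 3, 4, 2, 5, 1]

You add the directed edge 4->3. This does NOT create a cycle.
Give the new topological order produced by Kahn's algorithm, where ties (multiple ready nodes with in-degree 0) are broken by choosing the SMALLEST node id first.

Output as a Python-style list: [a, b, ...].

Answer: [0, 4, 2, 3, 5, 1]

Derivation:
Old toposort: [0, 3, 4, 2, 5, 1]
Added edge: 4->3
Position of 4 (2) > position of 3 (1). Must reorder: 4 must now come before 3.
Run Kahn's algorithm (break ties by smallest node id):
  initial in-degrees: [0, 3, 2, 2, 1, 2]
  ready (indeg=0): [0]
  pop 0: indeg[1]->2; indeg[2]->1; indeg[3]->1; indeg[4]->0 | ready=[4] | order so far=[0]
  pop 4: indeg[2]->0; indeg[3]->0; indeg[5]->1 | ready=[2, 3] | order so far=[0, 4]
  pop 2: indeg[1]->1; indeg[5]->0 | ready=[3, 5] | order so far=[0, 4, 2]
  pop 3: no out-edges | ready=[5] | order so far=[0, 4, 2, 3]
  pop 5: indeg[1]->0 | ready=[1] | order so far=[0, 4, 2, 3, 5]
  pop 1: no out-edges | ready=[] | order so far=[0, 4, 2, 3, 5, 1]
  Result: [0, 4, 2, 3, 5, 1]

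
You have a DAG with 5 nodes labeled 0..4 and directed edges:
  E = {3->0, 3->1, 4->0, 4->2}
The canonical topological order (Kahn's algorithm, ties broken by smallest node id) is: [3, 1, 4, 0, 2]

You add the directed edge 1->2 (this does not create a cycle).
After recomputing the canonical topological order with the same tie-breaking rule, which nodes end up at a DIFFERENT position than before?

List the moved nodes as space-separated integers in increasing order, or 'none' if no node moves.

Old toposort: [3, 1, 4, 0, 2]
Added edge 1->2
Recompute Kahn (smallest-id tiebreak):
  initial in-degrees: [2, 1, 2, 0, 0]
  ready (indeg=0): [3, 4]
  pop 3: indeg[0]->1; indeg[1]->0 | ready=[1, 4] | order so far=[3]
  pop 1: indeg[2]->1 | ready=[4] | order so far=[3, 1]
  pop 4: indeg[0]->0; indeg[2]->0 | ready=[0, 2] | order so far=[3, 1, 4]
  pop 0: no out-edges | ready=[2] | order so far=[3, 1, 4, 0]
  pop 2: no out-edges | ready=[] | order so far=[3, 1, 4, 0, 2]
New canonical toposort: [3, 1, 4, 0, 2]
Compare positions:
  Node 0: index 3 -> 3 (same)
  Node 1: index 1 -> 1 (same)
  Node 2: index 4 -> 4 (same)
  Node 3: index 0 -> 0 (same)
  Node 4: index 2 -> 2 (same)
Nodes that changed position: none

Answer: none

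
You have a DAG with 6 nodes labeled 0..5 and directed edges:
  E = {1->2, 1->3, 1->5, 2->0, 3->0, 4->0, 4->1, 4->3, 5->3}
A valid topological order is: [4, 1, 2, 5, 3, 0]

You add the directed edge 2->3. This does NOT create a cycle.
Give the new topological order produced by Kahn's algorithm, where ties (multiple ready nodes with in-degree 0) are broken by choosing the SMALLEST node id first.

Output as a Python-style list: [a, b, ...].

Old toposort: [4, 1, 2, 5, 3, 0]
Added edge: 2->3
Position of 2 (2) < position of 3 (4). Old order still valid.
Run Kahn's algorithm (break ties by smallest node id):
  initial in-degrees: [3, 1, 1, 4, 0, 1]
  ready (indeg=0): [4]
  pop 4: indeg[0]->2; indeg[1]->0; indeg[3]->3 | ready=[1] | order so far=[4]
  pop 1: indeg[2]->0; indeg[3]->2; indeg[5]->0 | ready=[2, 5] | order so far=[4, 1]
  pop 2: indeg[0]->1; indeg[3]->1 | ready=[5] | order so far=[4, 1, 2]
  pop 5: indeg[3]->0 | ready=[3] | order so far=[4, 1, 2, 5]
  pop 3: indeg[0]->0 | ready=[0] | order so far=[4, 1, 2, 5, 3]
  pop 0: no out-edges | ready=[] | order so far=[4, 1, 2, 5, 3, 0]
  Result: [4, 1, 2, 5, 3, 0]

Answer: [4, 1, 2, 5, 3, 0]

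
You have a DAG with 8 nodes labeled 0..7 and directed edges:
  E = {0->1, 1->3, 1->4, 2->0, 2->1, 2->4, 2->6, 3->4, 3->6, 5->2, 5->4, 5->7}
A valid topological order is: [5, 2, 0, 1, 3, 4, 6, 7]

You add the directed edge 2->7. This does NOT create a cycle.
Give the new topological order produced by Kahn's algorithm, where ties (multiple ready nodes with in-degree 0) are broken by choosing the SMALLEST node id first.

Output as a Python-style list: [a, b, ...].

Answer: [5, 2, 0, 1, 3, 4, 6, 7]

Derivation:
Old toposort: [5, 2, 0, 1, 3, 4, 6, 7]
Added edge: 2->7
Position of 2 (1) < position of 7 (7). Old order still valid.
Run Kahn's algorithm (break ties by smallest node id):
  initial in-degrees: [1, 2, 1, 1, 4, 0, 2, 2]
  ready (indeg=0): [5]
  pop 5: indeg[2]->0; indeg[4]->3; indeg[7]->1 | ready=[2] | order so far=[5]
  pop 2: indeg[0]->0; indeg[1]->1; indeg[4]->2; indeg[6]->1; indeg[7]->0 | ready=[0, 7] | order so far=[5, 2]
  pop 0: indeg[1]->0 | ready=[1, 7] | order so far=[5, 2, 0]
  pop 1: indeg[3]->0; indeg[4]->1 | ready=[3, 7] | order so far=[5, 2, 0, 1]
  pop 3: indeg[4]->0; indeg[6]->0 | ready=[4, 6, 7] | order so far=[5, 2, 0, 1, 3]
  pop 4: no out-edges | ready=[6, 7] | order so far=[5, 2, 0, 1, 3, 4]
  pop 6: no out-edges | ready=[7] | order so far=[5, 2, 0, 1, 3, 4, 6]
  pop 7: no out-edges | ready=[] | order so far=[5, 2, 0, 1, 3, 4, 6, 7]
  Result: [5, 2, 0, 1, 3, 4, 6, 7]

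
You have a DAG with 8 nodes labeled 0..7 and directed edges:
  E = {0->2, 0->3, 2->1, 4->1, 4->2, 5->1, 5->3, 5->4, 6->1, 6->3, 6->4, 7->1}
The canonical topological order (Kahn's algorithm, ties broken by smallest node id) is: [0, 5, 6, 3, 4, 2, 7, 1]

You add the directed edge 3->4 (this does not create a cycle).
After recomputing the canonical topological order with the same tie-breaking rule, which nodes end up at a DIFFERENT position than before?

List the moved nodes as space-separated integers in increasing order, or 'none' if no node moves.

Answer: none

Derivation:
Old toposort: [0, 5, 6, 3, 4, 2, 7, 1]
Added edge 3->4
Recompute Kahn (smallest-id tiebreak):
  initial in-degrees: [0, 5, 2, 3, 3, 0, 0, 0]
  ready (indeg=0): [0, 5, 6, 7]
  pop 0: indeg[2]->1; indeg[3]->2 | ready=[5, 6, 7] | order so far=[0]
  pop 5: indeg[1]->4; indeg[3]->1; indeg[4]->2 | ready=[6, 7] | order so far=[0, 5]
  pop 6: indeg[1]->3; indeg[3]->0; indeg[4]->1 | ready=[3, 7] | order so far=[0, 5, 6]
  pop 3: indeg[4]->0 | ready=[4, 7] | order so far=[0, 5, 6, 3]
  pop 4: indeg[1]->2; indeg[2]->0 | ready=[2, 7] | order so far=[0, 5, 6, 3, 4]
  pop 2: indeg[1]->1 | ready=[7] | order so far=[0, 5, 6, 3, 4, 2]
  pop 7: indeg[1]->0 | ready=[1] | order so far=[0, 5, 6, 3, 4, 2, 7]
  pop 1: no out-edges | ready=[] | order so far=[0, 5, 6, 3, 4, 2, 7, 1]
New canonical toposort: [0, 5, 6, 3, 4, 2, 7, 1]
Compare positions:
  Node 0: index 0 -> 0 (same)
  Node 1: index 7 -> 7 (same)
  Node 2: index 5 -> 5 (same)
  Node 3: index 3 -> 3 (same)
  Node 4: index 4 -> 4 (same)
  Node 5: index 1 -> 1 (same)
  Node 6: index 2 -> 2 (same)
  Node 7: index 6 -> 6 (same)
Nodes that changed position: none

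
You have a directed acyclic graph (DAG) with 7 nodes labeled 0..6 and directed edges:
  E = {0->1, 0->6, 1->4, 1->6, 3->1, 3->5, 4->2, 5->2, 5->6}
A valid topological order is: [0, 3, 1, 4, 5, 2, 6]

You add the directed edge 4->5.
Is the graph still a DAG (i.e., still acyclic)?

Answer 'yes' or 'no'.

Given toposort: [0, 3, 1, 4, 5, 2, 6]
Position of 4: index 3; position of 5: index 4
New edge 4->5: forward
Forward edge: respects the existing order. Still a DAG, same toposort still valid.
Still a DAG? yes

Answer: yes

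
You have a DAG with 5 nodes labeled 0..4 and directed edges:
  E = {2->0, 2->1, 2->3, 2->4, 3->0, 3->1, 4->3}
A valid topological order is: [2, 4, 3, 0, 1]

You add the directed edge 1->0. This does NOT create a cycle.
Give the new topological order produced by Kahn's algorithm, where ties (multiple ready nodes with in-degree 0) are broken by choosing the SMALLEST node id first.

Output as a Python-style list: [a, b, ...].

Answer: [2, 4, 3, 1, 0]

Derivation:
Old toposort: [2, 4, 3, 0, 1]
Added edge: 1->0
Position of 1 (4) > position of 0 (3). Must reorder: 1 must now come before 0.
Run Kahn's algorithm (break ties by smallest node id):
  initial in-degrees: [3, 2, 0, 2, 1]
  ready (indeg=0): [2]
  pop 2: indeg[0]->2; indeg[1]->1; indeg[3]->1; indeg[4]->0 | ready=[4] | order so far=[2]
  pop 4: indeg[3]->0 | ready=[3] | order so far=[2, 4]
  pop 3: indeg[0]->1; indeg[1]->0 | ready=[1] | order so far=[2, 4, 3]
  pop 1: indeg[0]->0 | ready=[0] | order so far=[2, 4, 3, 1]
  pop 0: no out-edges | ready=[] | order so far=[2, 4, 3, 1, 0]
  Result: [2, 4, 3, 1, 0]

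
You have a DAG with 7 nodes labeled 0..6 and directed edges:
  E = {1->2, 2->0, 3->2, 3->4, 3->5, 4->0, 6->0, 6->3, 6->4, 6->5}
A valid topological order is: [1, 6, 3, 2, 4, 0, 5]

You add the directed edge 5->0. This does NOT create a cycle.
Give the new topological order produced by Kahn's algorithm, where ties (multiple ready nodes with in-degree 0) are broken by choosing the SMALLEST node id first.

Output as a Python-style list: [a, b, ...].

Old toposort: [1, 6, 3, 2, 4, 0, 5]
Added edge: 5->0
Position of 5 (6) > position of 0 (5). Must reorder: 5 must now come before 0.
Run Kahn's algorithm (break ties by smallest node id):
  initial in-degrees: [4, 0, 2, 1, 2, 2, 0]
  ready (indeg=0): [1, 6]
  pop 1: indeg[2]->1 | ready=[6] | order so far=[1]
  pop 6: indeg[0]->3; indeg[3]->0; indeg[4]->1; indeg[5]->1 | ready=[3] | order so far=[1, 6]
  pop 3: indeg[2]->0; indeg[4]->0; indeg[5]->0 | ready=[2, 4, 5] | order so far=[1, 6, 3]
  pop 2: indeg[0]->2 | ready=[4, 5] | order so far=[1, 6, 3, 2]
  pop 4: indeg[0]->1 | ready=[5] | order so far=[1, 6, 3, 2, 4]
  pop 5: indeg[0]->0 | ready=[0] | order so far=[1, 6, 3, 2, 4, 5]
  pop 0: no out-edges | ready=[] | order so far=[1, 6, 3, 2, 4, 5, 0]
  Result: [1, 6, 3, 2, 4, 5, 0]

Answer: [1, 6, 3, 2, 4, 5, 0]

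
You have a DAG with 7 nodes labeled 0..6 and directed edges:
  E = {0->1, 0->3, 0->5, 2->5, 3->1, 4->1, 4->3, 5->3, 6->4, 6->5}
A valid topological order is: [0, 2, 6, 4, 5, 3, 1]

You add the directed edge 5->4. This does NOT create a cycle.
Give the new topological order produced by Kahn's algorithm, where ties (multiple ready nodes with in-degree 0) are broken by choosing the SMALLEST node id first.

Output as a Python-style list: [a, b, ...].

Answer: [0, 2, 6, 5, 4, 3, 1]

Derivation:
Old toposort: [0, 2, 6, 4, 5, 3, 1]
Added edge: 5->4
Position of 5 (4) > position of 4 (3). Must reorder: 5 must now come before 4.
Run Kahn's algorithm (break ties by smallest node id):
  initial in-degrees: [0, 3, 0, 3, 2, 3, 0]
  ready (indeg=0): [0, 2, 6]
  pop 0: indeg[1]->2; indeg[3]->2; indeg[5]->2 | ready=[2, 6] | order so far=[0]
  pop 2: indeg[5]->1 | ready=[6] | order so far=[0, 2]
  pop 6: indeg[4]->1; indeg[5]->0 | ready=[5] | order so far=[0, 2, 6]
  pop 5: indeg[3]->1; indeg[4]->0 | ready=[4] | order so far=[0, 2, 6, 5]
  pop 4: indeg[1]->1; indeg[3]->0 | ready=[3] | order so far=[0, 2, 6, 5, 4]
  pop 3: indeg[1]->0 | ready=[1] | order so far=[0, 2, 6, 5, 4, 3]
  pop 1: no out-edges | ready=[] | order so far=[0, 2, 6, 5, 4, 3, 1]
  Result: [0, 2, 6, 5, 4, 3, 1]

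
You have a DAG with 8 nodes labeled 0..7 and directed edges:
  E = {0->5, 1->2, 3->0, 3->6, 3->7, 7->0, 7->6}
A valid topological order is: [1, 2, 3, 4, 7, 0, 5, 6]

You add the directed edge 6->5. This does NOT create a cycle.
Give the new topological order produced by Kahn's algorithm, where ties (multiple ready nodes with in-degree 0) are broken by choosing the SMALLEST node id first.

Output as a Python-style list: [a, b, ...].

Old toposort: [1, 2, 3, 4, 7, 0, 5, 6]
Added edge: 6->5
Position of 6 (7) > position of 5 (6). Must reorder: 6 must now come before 5.
Run Kahn's algorithm (break ties by smallest node id):
  initial in-degrees: [2, 0, 1, 0, 0, 2, 2, 1]
  ready (indeg=0): [1, 3, 4]
  pop 1: indeg[2]->0 | ready=[2, 3, 4] | order so far=[1]
  pop 2: no out-edges | ready=[3, 4] | order so far=[1, 2]
  pop 3: indeg[0]->1; indeg[6]->1; indeg[7]->0 | ready=[4, 7] | order so far=[1, 2, 3]
  pop 4: no out-edges | ready=[7] | order so far=[1, 2, 3, 4]
  pop 7: indeg[0]->0; indeg[6]->0 | ready=[0, 6] | order so far=[1, 2, 3, 4, 7]
  pop 0: indeg[5]->1 | ready=[6] | order so far=[1, 2, 3, 4, 7, 0]
  pop 6: indeg[5]->0 | ready=[5] | order so far=[1, 2, 3, 4, 7, 0, 6]
  pop 5: no out-edges | ready=[] | order so far=[1, 2, 3, 4, 7, 0, 6, 5]
  Result: [1, 2, 3, 4, 7, 0, 6, 5]

Answer: [1, 2, 3, 4, 7, 0, 6, 5]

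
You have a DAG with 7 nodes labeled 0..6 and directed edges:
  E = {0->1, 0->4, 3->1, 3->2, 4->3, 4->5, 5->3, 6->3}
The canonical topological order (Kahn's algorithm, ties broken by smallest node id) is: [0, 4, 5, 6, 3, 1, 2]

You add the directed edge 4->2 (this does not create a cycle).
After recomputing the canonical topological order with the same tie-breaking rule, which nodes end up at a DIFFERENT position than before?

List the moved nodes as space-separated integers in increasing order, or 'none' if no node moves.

Old toposort: [0, 4, 5, 6, 3, 1, 2]
Added edge 4->2
Recompute Kahn (smallest-id tiebreak):
  initial in-degrees: [0, 2, 2, 3, 1, 1, 0]
  ready (indeg=0): [0, 6]
  pop 0: indeg[1]->1; indeg[4]->0 | ready=[4, 6] | order so far=[0]
  pop 4: indeg[2]->1; indeg[3]->2; indeg[5]->0 | ready=[5, 6] | order so far=[0, 4]
  pop 5: indeg[3]->1 | ready=[6] | order so far=[0, 4, 5]
  pop 6: indeg[3]->0 | ready=[3] | order so far=[0, 4, 5, 6]
  pop 3: indeg[1]->0; indeg[2]->0 | ready=[1, 2] | order so far=[0, 4, 5, 6, 3]
  pop 1: no out-edges | ready=[2] | order so far=[0, 4, 5, 6, 3, 1]
  pop 2: no out-edges | ready=[] | order so far=[0, 4, 5, 6, 3, 1, 2]
New canonical toposort: [0, 4, 5, 6, 3, 1, 2]
Compare positions:
  Node 0: index 0 -> 0 (same)
  Node 1: index 5 -> 5 (same)
  Node 2: index 6 -> 6 (same)
  Node 3: index 4 -> 4 (same)
  Node 4: index 1 -> 1 (same)
  Node 5: index 2 -> 2 (same)
  Node 6: index 3 -> 3 (same)
Nodes that changed position: none

Answer: none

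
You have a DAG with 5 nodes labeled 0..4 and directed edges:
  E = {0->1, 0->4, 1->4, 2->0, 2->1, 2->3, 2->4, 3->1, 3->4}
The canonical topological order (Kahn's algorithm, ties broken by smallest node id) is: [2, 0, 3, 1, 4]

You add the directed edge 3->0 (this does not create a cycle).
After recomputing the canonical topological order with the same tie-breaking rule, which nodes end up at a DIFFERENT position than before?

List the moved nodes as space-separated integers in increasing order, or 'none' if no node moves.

Answer: 0 3

Derivation:
Old toposort: [2, 0, 3, 1, 4]
Added edge 3->0
Recompute Kahn (smallest-id tiebreak):
  initial in-degrees: [2, 3, 0, 1, 4]
  ready (indeg=0): [2]
  pop 2: indeg[0]->1; indeg[1]->2; indeg[3]->0; indeg[4]->3 | ready=[3] | order so far=[2]
  pop 3: indeg[0]->0; indeg[1]->1; indeg[4]->2 | ready=[0] | order so far=[2, 3]
  pop 0: indeg[1]->0; indeg[4]->1 | ready=[1] | order so far=[2, 3, 0]
  pop 1: indeg[4]->0 | ready=[4] | order so far=[2, 3, 0, 1]
  pop 4: no out-edges | ready=[] | order so far=[2, 3, 0, 1, 4]
New canonical toposort: [2, 3, 0, 1, 4]
Compare positions:
  Node 0: index 1 -> 2 (moved)
  Node 1: index 3 -> 3 (same)
  Node 2: index 0 -> 0 (same)
  Node 3: index 2 -> 1 (moved)
  Node 4: index 4 -> 4 (same)
Nodes that changed position: 0 3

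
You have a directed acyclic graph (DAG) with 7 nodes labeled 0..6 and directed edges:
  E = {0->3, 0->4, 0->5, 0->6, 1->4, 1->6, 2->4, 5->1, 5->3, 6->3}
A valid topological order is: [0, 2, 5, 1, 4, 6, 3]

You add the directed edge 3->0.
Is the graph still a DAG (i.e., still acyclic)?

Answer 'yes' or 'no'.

Given toposort: [0, 2, 5, 1, 4, 6, 3]
Position of 3: index 6; position of 0: index 0
New edge 3->0: backward (u after v in old order)
Backward edge: old toposort is now invalid. Check if this creates a cycle.
Does 0 already reach 3? Reachable from 0: [0, 1, 3, 4, 5, 6]. YES -> cycle!
Still a DAG? no

Answer: no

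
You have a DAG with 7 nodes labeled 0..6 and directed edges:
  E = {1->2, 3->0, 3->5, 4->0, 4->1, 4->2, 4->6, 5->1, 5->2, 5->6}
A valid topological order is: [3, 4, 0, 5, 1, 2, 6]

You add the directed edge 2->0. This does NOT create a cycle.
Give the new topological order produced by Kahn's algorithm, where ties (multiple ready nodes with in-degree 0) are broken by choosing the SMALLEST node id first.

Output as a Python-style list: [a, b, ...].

Answer: [3, 4, 5, 1, 2, 0, 6]

Derivation:
Old toposort: [3, 4, 0, 5, 1, 2, 6]
Added edge: 2->0
Position of 2 (5) > position of 0 (2). Must reorder: 2 must now come before 0.
Run Kahn's algorithm (break ties by smallest node id):
  initial in-degrees: [3, 2, 3, 0, 0, 1, 2]
  ready (indeg=0): [3, 4]
  pop 3: indeg[0]->2; indeg[5]->0 | ready=[4, 5] | order so far=[3]
  pop 4: indeg[0]->1; indeg[1]->1; indeg[2]->2; indeg[6]->1 | ready=[5] | order so far=[3, 4]
  pop 5: indeg[1]->0; indeg[2]->1; indeg[6]->0 | ready=[1, 6] | order so far=[3, 4, 5]
  pop 1: indeg[2]->0 | ready=[2, 6] | order so far=[3, 4, 5, 1]
  pop 2: indeg[0]->0 | ready=[0, 6] | order so far=[3, 4, 5, 1, 2]
  pop 0: no out-edges | ready=[6] | order so far=[3, 4, 5, 1, 2, 0]
  pop 6: no out-edges | ready=[] | order so far=[3, 4, 5, 1, 2, 0, 6]
  Result: [3, 4, 5, 1, 2, 0, 6]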